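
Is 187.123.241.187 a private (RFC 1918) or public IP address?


RFC 1918 private ranges:
  10.0.0.0/8 (10.0.0.0 - 10.255.255.255)
  172.16.0.0/12 (172.16.0.0 - 172.31.255.255)
  192.168.0.0/16 (192.168.0.0 - 192.168.255.255)
Public (not in any RFC 1918 range)


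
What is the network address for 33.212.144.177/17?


IP:   00100001.11010100.10010000.10110001
Mask: 11111111.11111111.10000000.00000000
AND operation:
Net:  00100001.11010100.10000000.00000000
Network: 33.212.128.0/17


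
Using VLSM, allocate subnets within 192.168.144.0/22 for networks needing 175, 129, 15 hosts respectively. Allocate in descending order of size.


175 hosts -> /24 (254 usable): 192.168.144.0/24
129 hosts -> /24 (254 usable): 192.168.145.0/24
15 hosts -> /27 (30 usable): 192.168.146.0/27
Allocation: 192.168.144.0/24 (175 hosts, 254 usable); 192.168.145.0/24 (129 hosts, 254 usable); 192.168.146.0/27 (15 hosts, 30 usable)


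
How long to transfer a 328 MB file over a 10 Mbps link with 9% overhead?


Effective throughput = 10 * (1 - 9/100) = 9.1 Mbps
File size in Mb = 328 * 8 = 2624 Mb
Time = 2624 / 9.1
Time = 288.3516 seconds


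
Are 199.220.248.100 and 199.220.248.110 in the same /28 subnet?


Mask: 255.255.255.240
199.220.248.100 AND mask = 199.220.248.96
199.220.248.110 AND mask = 199.220.248.96
Yes, same subnet (199.220.248.96)


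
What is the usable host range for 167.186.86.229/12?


Network: 167.176.0.0
Broadcast: 167.191.255.255
First usable = network + 1
Last usable = broadcast - 1
Range: 167.176.0.1 to 167.191.255.254


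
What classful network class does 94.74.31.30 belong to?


First octet: 94
Binary: 01011110
0xxxxxxx -> Class A (1-126)
Class A, default mask 255.0.0.0 (/8)


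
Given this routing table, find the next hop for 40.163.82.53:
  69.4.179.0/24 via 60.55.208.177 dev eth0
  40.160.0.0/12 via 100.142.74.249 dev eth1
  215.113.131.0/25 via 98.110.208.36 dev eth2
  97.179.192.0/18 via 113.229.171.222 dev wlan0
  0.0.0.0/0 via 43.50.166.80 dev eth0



Longest prefix match for 40.163.82.53:
  /24 69.4.179.0: no
  /12 40.160.0.0: MATCH
  /25 215.113.131.0: no
  /18 97.179.192.0: no
  /0 0.0.0.0: MATCH
Selected: next-hop 100.142.74.249 via eth1 (matched /12)


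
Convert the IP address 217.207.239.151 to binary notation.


217 = 11011001
207 = 11001111
239 = 11101111
151 = 10010111
Binary: 11011001.11001111.11101111.10010111


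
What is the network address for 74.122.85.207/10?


IP:   01001010.01111010.01010101.11001111
Mask: 11111111.11000000.00000000.00000000
AND operation:
Net:  01001010.01000000.00000000.00000000
Network: 74.64.0.0/10


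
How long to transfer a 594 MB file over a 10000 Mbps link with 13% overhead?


Effective throughput = 10000 * (1 - 13/100) = 8700 Mbps
File size in Mb = 594 * 8 = 4752 Mb
Time = 4752 / 8700
Time = 0.5462 seconds


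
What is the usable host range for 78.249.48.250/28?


Network: 78.249.48.240
Broadcast: 78.249.48.255
First usable = network + 1
Last usable = broadcast - 1
Range: 78.249.48.241 to 78.249.48.254


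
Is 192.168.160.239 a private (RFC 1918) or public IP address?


RFC 1918 private ranges:
  10.0.0.0/8 (10.0.0.0 - 10.255.255.255)
  172.16.0.0/12 (172.16.0.0 - 172.31.255.255)
  192.168.0.0/16 (192.168.0.0 - 192.168.255.255)
Private (in 192.168.0.0/16)


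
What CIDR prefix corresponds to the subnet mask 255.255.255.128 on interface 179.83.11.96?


Binary: 11111111.11111111.11111111.10000000
Count leading 1s
Prefix: /25


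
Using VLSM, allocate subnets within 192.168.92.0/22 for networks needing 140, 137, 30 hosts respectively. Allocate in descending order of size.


140 hosts -> /24 (254 usable): 192.168.92.0/24
137 hosts -> /24 (254 usable): 192.168.93.0/24
30 hosts -> /27 (30 usable): 192.168.94.0/27
Allocation: 192.168.92.0/24 (140 hosts, 254 usable); 192.168.93.0/24 (137 hosts, 254 usable); 192.168.94.0/27 (30 hosts, 30 usable)


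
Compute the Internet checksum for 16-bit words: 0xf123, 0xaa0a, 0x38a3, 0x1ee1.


Sum all words (with carry folding):
+ 0xf123 = 0xf123
+ 0xaa0a = 0x9b2e
+ 0x38a3 = 0xd3d1
+ 0x1ee1 = 0xf2b2
One's complement: ~0xf2b2
Checksum = 0x0d4d


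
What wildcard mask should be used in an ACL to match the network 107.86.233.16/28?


Subnet mask: 255.255.255.240
Wildcard = 255.255.255.255 - subnet mask
255 - 255 = 0
255 - 255 = 0
255 - 255 = 0
255 - 240 = 15
Wildcard: 0.0.0.15


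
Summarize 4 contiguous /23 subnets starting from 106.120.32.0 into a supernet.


Original prefix: /23
Number of subnets: 4 = 2^2
New prefix = 23 - 2 = 21
Supernet: 106.120.32.0/21


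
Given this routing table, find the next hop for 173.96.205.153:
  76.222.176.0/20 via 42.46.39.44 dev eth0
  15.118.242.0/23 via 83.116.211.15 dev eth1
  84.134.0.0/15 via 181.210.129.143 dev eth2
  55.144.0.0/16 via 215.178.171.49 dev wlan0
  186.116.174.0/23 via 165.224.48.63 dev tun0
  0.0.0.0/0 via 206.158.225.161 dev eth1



Longest prefix match for 173.96.205.153:
  /20 76.222.176.0: no
  /23 15.118.242.0: no
  /15 84.134.0.0: no
  /16 55.144.0.0: no
  /23 186.116.174.0: no
  /0 0.0.0.0: MATCH
Selected: next-hop 206.158.225.161 via eth1 (matched /0)


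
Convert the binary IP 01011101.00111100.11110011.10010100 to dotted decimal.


01011101 = 93
00111100 = 60
11110011 = 243
10010100 = 148
IP: 93.60.243.148


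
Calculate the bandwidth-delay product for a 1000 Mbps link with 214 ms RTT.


BDP = bandwidth * RTT
= 1000 Mbps * 214 ms
= 1000 * 1e6 * 214 / 1000 bits
= 214000000 bits
= 26750000 bytes
= 26123.0469 KB
BDP = 214000000 bits (26750000 bytes)


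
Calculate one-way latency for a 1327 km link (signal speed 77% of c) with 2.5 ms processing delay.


Speed = 0.77 * 3e5 km/s = 231000 km/s
Propagation delay = 1327 / 231000 = 0.0057 s = 5.7446 ms
Processing delay = 2.5 ms
Total one-way latency = 8.2446 ms


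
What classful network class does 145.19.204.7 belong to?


First octet: 145
Binary: 10010001
10xxxxxx -> Class B (128-191)
Class B, default mask 255.255.0.0 (/16)


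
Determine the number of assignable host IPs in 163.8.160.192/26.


Host bits = 32 - 26 = 6
Total addresses = 2^6 = 64
Usable = total - 2 (network and broadcast)
Usable hosts: 62


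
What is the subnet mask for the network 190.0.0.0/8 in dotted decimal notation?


/8 means 8 network bits, 24 host bits
Binary: 11111111000000000000000000000000
Mask: 255.0.0.0


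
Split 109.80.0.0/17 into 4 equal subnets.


New prefix = 17 + 2 = 19
Each subnet has 8192 addresses
  109.80.0.0/19
  109.80.32.0/19
  109.80.64.0/19
  109.80.96.0/19
Subnets: 109.80.0.0/19, 109.80.32.0/19, 109.80.64.0/19, 109.80.96.0/19


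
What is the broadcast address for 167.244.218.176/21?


Network: 167.244.216.0/21
Host bits = 11
Set all host bits to 1:
Broadcast: 167.244.223.255


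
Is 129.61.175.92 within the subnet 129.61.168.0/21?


Subnet network: 129.61.168.0
Test IP AND mask: 129.61.168.0
Yes, 129.61.175.92 is in 129.61.168.0/21


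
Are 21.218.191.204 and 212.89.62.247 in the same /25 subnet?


Mask: 255.255.255.128
21.218.191.204 AND mask = 21.218.191.128
212.89.62.247 AND mask = 212.89.62.128
No, different subnets (21.218.191.128 vs 212.89.62.128)


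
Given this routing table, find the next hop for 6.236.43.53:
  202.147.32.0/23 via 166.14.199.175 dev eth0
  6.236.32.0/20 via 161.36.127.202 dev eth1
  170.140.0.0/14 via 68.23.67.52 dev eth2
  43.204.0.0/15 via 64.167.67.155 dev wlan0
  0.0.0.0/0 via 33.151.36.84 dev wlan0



Longest prefix match for 6.236.43.53:
  /23 202.147.32.0: no
  /20 6.236.32.0: MATCH
  /14 170.140.0.0: no
  /15 43.204.0.0: no
  /0 0.0.0.0: MATCH
Selected: next-hop 161.36.127.202 via eth1 (matched /20)


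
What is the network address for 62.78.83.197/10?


IP:   00111110.01001110.01010011.11000101
Mask: 11111111.11000000.00000000.00000000
AND operation:
Net:  00111110.01000000.00000000.00000000
Network: 62.64.0.0/10


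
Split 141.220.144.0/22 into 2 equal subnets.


New prefix = 22 + 1 = 23
Each subnet has 512 addresses
  141.220.144.0/23
  141.220.146.0/23
Subnets: 141.220.144.0/23, 141.220.146.0/23


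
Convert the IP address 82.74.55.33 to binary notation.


82 = 01010010
74 = 01001010
55 = 00110111
33 = 00100001
Binary: 01010010.01001010.00110111.00100001


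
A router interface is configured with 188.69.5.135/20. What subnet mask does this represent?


/20 means 20 network bits, 12 host bits
Binary: 11111111111111111111000000000000
Mask: 255.255.240.0


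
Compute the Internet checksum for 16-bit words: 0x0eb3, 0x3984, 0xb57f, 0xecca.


Sum all words (with carry folding):
+ 0x0eb3 = 0x0eb3
+ 0x3984 = 0x4837
+ 0xb57f = 0xfdb6
+ 0xecca = 0xea81
One's complement: ~0xea81
Checksum = 0x157e


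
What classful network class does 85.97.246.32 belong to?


First octet: 85
Binary: 01010101
0xxxxxxx -> Class A (1-126)
Class A, default mask 255.0.0.0 (/8)


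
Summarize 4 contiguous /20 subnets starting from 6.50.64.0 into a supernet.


Original prefix: /20
Number of subnets: 4 = 2^2
New prefix = 20 - 2 = 18
Supernet: 6.50.64.0/18


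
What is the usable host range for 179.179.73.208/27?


Network: 179.179.73.192
Broadcast: 179.179.73.223
First usable = network + 1
Last usable = broadcast - 1
Range: 179.179.73.193 to 179.179.73.222


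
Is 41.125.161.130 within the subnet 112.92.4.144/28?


Subnet network: 112.92.4.144
Test IP AND mask: 41.125.161.128
No, 41.125.161.130 is not in 112.92.4.144/28


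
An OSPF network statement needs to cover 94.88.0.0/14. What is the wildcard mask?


Subnet mask: 255.252.0.0
Wildcard = 255.255.255.255 - subnet mask
255 - 255 = 0
255 - 252 = 3
255 - 0 = 255
255 - 0 = 255
Wildcard: 0.3.255.255


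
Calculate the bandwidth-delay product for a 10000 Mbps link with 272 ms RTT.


BDP = bandwidth * RTT
= 10000 Mbps * 272 ms
= 10000 * 1e6 * 272 / 1000 bits
= 2720000000 bits
= 340000000 bytes
= 332031.25 KB
BDP = 2720000000 bits (340000000 bytes)


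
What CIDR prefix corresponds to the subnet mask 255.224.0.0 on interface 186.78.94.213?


Binary: 11111111.11100000.00000000.00000000
Count leading 1s
Prefix: /11


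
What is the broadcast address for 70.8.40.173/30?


Network: 70.8.40.172/30
Host bits = 2
Set all host bits to 1:
Broadcast: 70.8.40.175


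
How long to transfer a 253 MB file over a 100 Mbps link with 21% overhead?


Effective throughput = 100 * (1 - 21/100) = 79 Mbps
File size in Mb = 253 * 8 = 2024 Mb
Time = 2024 / 79
Time = 25.6203 seconds


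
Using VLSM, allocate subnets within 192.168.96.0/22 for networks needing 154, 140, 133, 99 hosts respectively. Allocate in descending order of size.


154 hosts -> /24 (254 usable): 192.168.96.0/24
140 hosts -> /24 (254 usable): 192.168.97.0/24
133 hosts -> /24 (254 usable): 192.168.98.0/24
99 hosts -> /25 (126 usable): 192.168.99.0/25
Allocation: 192.168.96.0/24 (154 hosts, 254 usable); 192.168.97.0/24 (140 hosts, 254 usable); 192.168.98.0/24 (133 hosts, 254 usable); 192.168.99.0/25 (99 hosts, 126 usable)


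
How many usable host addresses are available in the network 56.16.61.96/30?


Host bits = 32 - 30 = 2
Total addresses = 2^2 = 4
Usable = total - 2 (network and broadcast)
Usable hosts: 2


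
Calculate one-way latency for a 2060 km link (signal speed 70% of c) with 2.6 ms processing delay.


Speed = 0.7 * 3e5 km/s = 210000 km/s
Propagation delay = 2060 / 210000 = 0.0098 s = 9.8095 ms
Processing delay = 2.6 ms
Total one-way latency = 12.4095 ms


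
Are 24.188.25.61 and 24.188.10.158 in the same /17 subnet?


Mask: 255.255.128.0
24.188.25.61 AND mask = 24.188.0.0
24.188.10.158 AND mask = 24.188.0.0
Yes, same subnet (24.188.0.0)


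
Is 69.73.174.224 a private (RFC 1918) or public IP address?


RFC 1918 private ranges:
  10.0.0.0/8 (10.0.0.0 - 10.255.255.255)
  172.16.0.0/12 (172.16.0.0 - 172.31.255.255)
  192.168.0.0/16 (192.168.0.0 - 192.168.255.255)
Public (not in any RFC 1918 range)


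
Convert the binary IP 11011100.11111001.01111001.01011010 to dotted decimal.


11011100 = 220
11111001 = 249
01111001 = 121
01011010 = 90
IP: 220.249.121.90


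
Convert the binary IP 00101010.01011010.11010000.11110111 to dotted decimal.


00101010 = 42
01011010 = 90
11010000 = 208
11110111 = 247
IP: 42.90.208.247


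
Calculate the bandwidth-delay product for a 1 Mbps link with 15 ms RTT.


BDP = bandwidth * RTT
= 1 Mbps * 15 ms
= 1 * 1e6 * 15 / 1000 bits
= 15000 bits
= 1875 bytes
= 1.8311 KB
BDP = 15000 bits (1875 bytes)


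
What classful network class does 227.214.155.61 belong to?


First octet: 227
Binary: 11100011
1110xxxx -> Class D (224-239)
Class D (multicast), default mask N/A


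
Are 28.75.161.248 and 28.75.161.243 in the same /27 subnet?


Mask: 255.255.255.224
28.75.161.248 AND mask = 28.75.161.224
28.75.161.243 AND mask = 28.75.161.224
Yes, same subnet (28.75.161.224)


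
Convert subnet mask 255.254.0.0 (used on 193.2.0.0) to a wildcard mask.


Subnet mask: 255.254.0.0
Wildcard = 255.255.255.255 - subnet mask
255 - 255 = 0
255 - 254 = 1
255 - 0 = 255
255 - 0 = 255
Wildcard: 0.1.255.255


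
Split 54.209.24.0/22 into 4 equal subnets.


New prefix = 22 + 2 = 24
Each subnet has 256 addresses
  54.209.24.0/24
  54.209.25.0/24
  54.209.26.0/24
  54.209.27.0/24
Subnets: 54.209.24.0/24, 54.209.25.0/24, 54.209.26.0/24, 54.209.27.0/24


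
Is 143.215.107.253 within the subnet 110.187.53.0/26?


Subnet network: 110.187.53.0
Test IP AND mask: 143.215.107.192
No, 143.215.107.253 is not in 110.187.53.0/26


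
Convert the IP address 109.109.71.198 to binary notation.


109 = 01101101
109 = 01101101
71 = 01000111
198 = 11000110
Binary: 01101101.01101101.01000111.11000110


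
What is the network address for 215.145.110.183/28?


IP:   11010111.10010001.01101110.10110111
Mask: 11111111.11111111.11111111.11110000
AND operation:
Net:  11010111.10010001.01101110.10110000
Network: 215.145.110.176/28


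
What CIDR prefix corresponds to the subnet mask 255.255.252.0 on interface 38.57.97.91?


Binary: 11111111.11111111.11111100.00000000
Count leading 1s
Prefix: /22


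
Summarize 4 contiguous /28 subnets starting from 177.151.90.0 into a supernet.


Original prefix: /28
Number of subnets: 4 = 2^2
New prefix = 28 - 2 = 26
Supernet: 177.151.90.0/26


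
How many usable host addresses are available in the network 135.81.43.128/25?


Host bits = 32 - 25 = 7
Total addresses = 2^7 = 128
Usable = total - 2 (network and broadcast)
Usable hosts: 126


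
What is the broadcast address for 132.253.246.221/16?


Network: 132.253.0.0/16
Host bits = 16
Set all host bits to 1:
Broadcast: 132.253.255.255


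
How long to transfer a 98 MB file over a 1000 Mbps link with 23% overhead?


Effective throughput = 1000 * (1 - 23/100) = 770 Mbps
File size in Mb = 98 * 8 = 784 Mb
Time = 784 / 770
Time = 1.0182 seconds


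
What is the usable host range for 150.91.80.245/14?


Network: 150.88.0.0
Broadcast: 150.91.255.255
First usable = network + 1
Last usable = broadcast - 1
Range: 150.88.0.1 to 150.91.255.254


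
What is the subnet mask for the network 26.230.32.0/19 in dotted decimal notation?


/19 means 19 network bits, 13 host bits
Binary: 11111111111111111110000000000000
Mask: 255.255.224.0


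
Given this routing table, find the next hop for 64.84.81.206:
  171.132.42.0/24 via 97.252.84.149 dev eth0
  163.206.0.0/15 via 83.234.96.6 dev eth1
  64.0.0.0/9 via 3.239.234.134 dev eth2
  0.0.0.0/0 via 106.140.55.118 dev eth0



Longest prefix match for 64.84.81.206:
  /24 171.132.42.0: no
  /15 163.206.0.0: no
  /9 64.0.0.0: MATCH
  /0 0.0.0.0: MATCH
Selected: next-hop 3.239.234.134 via eth2 (matched /9)


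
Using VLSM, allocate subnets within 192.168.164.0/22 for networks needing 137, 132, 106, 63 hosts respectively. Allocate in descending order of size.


137 hosts -> /24 (254 usable): 192.168.164.0/24
132 hosts -> /24 (254 usable): 192.168.165.0/24
106 hosts -> /25 (126 usable): 192.168.166.0/25
63 hosts -> /25 (126 usable): 192.168.166.128/25
Allocation: 192.168.164.0/24 (137 hosts, 254 usable); 192.168.165.0/24 (132 hosts, 254 usable); 192.168.166.0/25 (106 hosts, 126 usable); 192.168.166.128/25 (63 hosts, 126 usable)


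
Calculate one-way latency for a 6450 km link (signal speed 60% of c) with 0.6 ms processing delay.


Speed = 0.6 * 3e5 km/s = 180000 km/s
Propagation delay = 6450 / 180000 = 0.0358 s = 35.8333 ms
Processing delay = 0.6 ms
Total one-way latency = 36.4333 ms


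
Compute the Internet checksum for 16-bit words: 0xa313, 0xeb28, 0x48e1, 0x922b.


Sum all words (with carry folding):
+ 0xa313 = 0xa313
+ 0xeb28 = 0x8e3c
+ 0x48e1 = 0xd71d
+ 0x922b = 0x6949
One's complement: ~0x6949
Checksum = 0x96b6


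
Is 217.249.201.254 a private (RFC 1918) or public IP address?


RFC 1918 private ranges:
  10.0.0.0/8 (10.0.0.0 - 10.255.255.255)
  172.16.0.0/12 (172.16.0.0 - 172.31.255.255)
  192.168.0.0/16 (192.168.0.0 - 192.168.255.255)
Public (not in any RFC 1918 range)


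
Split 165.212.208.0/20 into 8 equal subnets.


New prefix = 20 + 3 = 23
Each subnet has 512 addresses
  165.212.208.0/23
  165.212.210.0/23
  165.212.212.0/23
  165.212.214.0/23
  165.212.216.0/23
  165.212.218.0/23
  165.212.220.0/23
  165.212.222.0/23
Subnets: 165.212.208.0/23, 165.212.210.0/23, 165.212.212.0/23, 165.212.214.0/23, 165.212.216.0/23, 165.212.218.0/23, 165.212.220.0/23, 165.212.222.0/23


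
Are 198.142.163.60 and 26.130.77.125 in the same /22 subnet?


Mask: 255.255.252.0
198.142.163.60 AND mask = 198.142.160.0
26.130.77.125 AND mask = 26.130.76.0
No, different subnets (198.142.160.0 vs 26.130.76.0)


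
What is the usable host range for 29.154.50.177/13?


Network: 29.152.0.0
Broadcast: 29.159.255.255
First usable = network + 1
Last usable = broadcast - 1
Range: 29.152.0.1 to 29.159.255.254


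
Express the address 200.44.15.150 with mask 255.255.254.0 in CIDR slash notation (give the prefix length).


Binary: 11111111.11111111.11111110.00000000
Count leading 1s
Prefix: /23


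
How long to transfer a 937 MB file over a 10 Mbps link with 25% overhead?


Effective throughput = 10 * (1 - 25/100) = 7.5 Mbps
File size in Mb = 937 * 8 = 7496 Mb
Time = 7496 / 7.5
Time = 999.4667 seconds


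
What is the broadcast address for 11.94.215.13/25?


Network: 11.94.215.0/25
Host bits = 7
Set all host bits to 1:
Broadcast: 11.94.215.127


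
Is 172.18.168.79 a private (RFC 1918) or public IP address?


RFC 1918 private ranges:
  10.0.0.0/8 (10.0.0.0 - 10.255.255.255)
  172.16.0.0/12 (172.16.0.0 - 172.31.255.255)
  192.168.0.0/16 (192.168.0.0 - 192.168.255.255)
Private (in 172.16.0.0/12)


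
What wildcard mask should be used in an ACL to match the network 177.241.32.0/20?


Subnet mask: 255.255.240.0
Wildcard = 255.255.255.255 - subnet mask
255 - 255 = 0
255 - 255 = 0
255 - 240 = 15
255 - 0 = 255
Wildcard: 0.0.15.255


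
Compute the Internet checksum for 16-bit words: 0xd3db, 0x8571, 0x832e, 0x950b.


Sum all words (with carry folding):
+ 0xd3db = 0xd3db
+ 0x8571 = 0x594d
+ 0x832e = 0xdc7b
+ 0x950b = 0x7187
One's complement: ~0x7187
Checksum = 0x8e78


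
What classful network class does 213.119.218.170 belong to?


First octet: 213
Binary: 11010101
110xxxxx -> Class C (192-223)
Class C, default mask 255.255.255.0 (/24)


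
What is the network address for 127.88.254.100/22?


IP:   01111111.01011000.11111110.01100100
Mask: 11111111.11111111.11111100.00000000
AND operation:
Net:  01111111.01011000.11111100.00000000
Network: 127.88.252.0/22


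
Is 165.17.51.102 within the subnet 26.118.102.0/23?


Subnet network: 26.118.102.0
Test IP AND mask: 165.17.50.0
No, 165.17.51.102 is not in 26.118.102.0/23


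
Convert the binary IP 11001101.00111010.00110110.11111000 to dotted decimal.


11001101 = 205
00111010 = 58
00110110 = 54
11111000 = 248
IP: 205.58.54.248


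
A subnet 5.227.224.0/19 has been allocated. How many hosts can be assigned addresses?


Host bits = 32 - 19 = 13
Total addresses = 2^13 = 8192
Usable = total - 2 (network and broadcast)
Usable hosts: 8190


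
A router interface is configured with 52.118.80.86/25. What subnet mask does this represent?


/25 means 25 network bits, 7 host bits
Binary: 11111111111111111111111110000000
Mask: 255.255.255.128


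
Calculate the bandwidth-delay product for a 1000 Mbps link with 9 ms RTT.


BDP = bandwidth * RTT
= 1000 Mbps * 9 ms
= 1000 * 1e6 * 9 / 1000 bits
= 9000000 bits
= 1125000 bytes
= 1098.6328 KB
BDP = 9000000 bits (1125000 bytes)


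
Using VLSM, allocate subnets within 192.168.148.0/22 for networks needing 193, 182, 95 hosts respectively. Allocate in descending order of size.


193 hosts -> /24 (254 usable): 192.168.148.0/24
182 hosts -> /24 (254 usable): 192.168.149.0/24
95 hosts -> /25 (126 usable): 192.168.150.0/25
Allocation: 192.168.148.0/24 (193 hosts, 254 usable); 192.168.149.0/24 (182 hosts, 254 usable); 192.168.150.0/25 (95 hosts, 126 usable)


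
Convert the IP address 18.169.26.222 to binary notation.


18 = 00010010
169 = 10101001
26 = 00011010
222 = 11011110
Binary: 00010010.10101001.00011010.11011110


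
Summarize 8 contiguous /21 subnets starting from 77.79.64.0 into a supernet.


Original prefix: /21
Number of subnets: 8 = 2^3
New prefix = 21 - 3 = 18
Supernet: 77.79.64.0/18


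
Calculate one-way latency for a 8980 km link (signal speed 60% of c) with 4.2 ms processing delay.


Speed = 0.6 * 3e5 km/s = 180000 km/s
Propagation delay = 8980 / 180000 = 0.0499 s = 49.8889 ms
Processing delay = 4.2 ms
Total one-way latency = 54.0889 ms


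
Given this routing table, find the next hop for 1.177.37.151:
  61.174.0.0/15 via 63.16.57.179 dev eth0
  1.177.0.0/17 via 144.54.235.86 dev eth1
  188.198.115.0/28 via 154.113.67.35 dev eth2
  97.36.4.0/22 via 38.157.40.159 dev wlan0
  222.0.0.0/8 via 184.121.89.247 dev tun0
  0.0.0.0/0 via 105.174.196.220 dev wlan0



Longest prefix match for 1.177.37.151:
  /15 61.174.0.0: no
  /17 1.177.0.0: MATCH
  /28 188.198.115.0: no
  /22 97.36.4.0: no
  /8 222.0.0.0: no
  /0 0.0.0.0: MATCH
Selected: next-hop 144.54.235.86 via eth1 (matched /17)


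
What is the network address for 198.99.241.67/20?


IP:   11000110.01100011.11110001.01000011
Mask: 11111111.11111111.11110000.00000000
AND operation:
Net:  11000110.01100011.11110000.00000000
Network: 198.99.240.0/20


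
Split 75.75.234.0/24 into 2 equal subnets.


New prefix = 24 + 1 = 25
Each subnet has 128 addresses
  75.75.234.0/25
  75.75.234.128/25
Subnets: 75.75.234.0/25, 75.75.234.128/25


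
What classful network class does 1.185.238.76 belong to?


First octet: 1
Binary: 00000001
0xxxxxxx -> Class A (1-126)
Class A, default mask 255.0.0.0 (/8)


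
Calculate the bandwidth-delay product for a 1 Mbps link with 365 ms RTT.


BDP = bandwidth * RTT
= 1 Mbps * 365 ms
= 1 * 1e6 * 365 / 1000 bits
= 365000 bits
= 45625 bytes
= 44.5557 KB
BDP = 365000 bits (45625 bytes)


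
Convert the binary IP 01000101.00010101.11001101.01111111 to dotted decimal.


01000101 = 69
00010101 = 21
11001101 = 205
01111111 = 127
IP: 69.21.205.127


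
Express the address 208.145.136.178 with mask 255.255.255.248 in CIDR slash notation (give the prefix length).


Binary: 11111111.11111111.11111111.11111000
Count leading 1s
Prefix: /29


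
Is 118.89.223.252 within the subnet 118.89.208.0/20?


Subnet network: 118.89.208.0
Test IP AND mask: 118.89.208.0
Yes, 118.89.223.252 is in 118.89.208.0/20


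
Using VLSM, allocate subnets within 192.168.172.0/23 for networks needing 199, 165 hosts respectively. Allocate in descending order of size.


199 hosts -> /24 (254 usable): 192.168.172.0/24
165 hosts -> /24 (254 usable): 192.168.173.0/24
Allocation: 192.168.172.0/24 (199 hosts, 254 usable); 192.168.173.0/24 (165 hosts, 254 usable)


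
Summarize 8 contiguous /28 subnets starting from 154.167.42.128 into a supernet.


Original prefix: /28
Number of subnets: 8 = 2^3
New prefix = 28 - 3 = 25
Supernet: 154.167.42.128/25


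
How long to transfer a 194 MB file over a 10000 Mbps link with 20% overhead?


Effective throughput = 10000 * (1 - 20/100) = 8000 Mbps
File size in Mb = 194 * 8 = 1552 Mb
Time = 1552 / 8000
Time = 0.194 seconds


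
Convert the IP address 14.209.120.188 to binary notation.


14 = 00001110
209 = 11010001
120 = 01111000
188 = 10111100
Binary: 00001110.11010001.01111000.10111100


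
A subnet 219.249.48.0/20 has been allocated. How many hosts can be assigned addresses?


Host bits = 32 - 20 = 12
Total addresses = 2^12 = 4096
Usable = total - 2 (network and broadcast)
Usable hosts: 4094


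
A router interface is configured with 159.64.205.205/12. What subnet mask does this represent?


/12 means 12 network bits, 20 host bits
Binary: 11111111111100000000000000000000
Mask: 255.240.0.0


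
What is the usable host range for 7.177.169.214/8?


Network: 7.0.0.0
Broadcast: 7.255.255.255
First usable = network + 1
Last usable = broadcast - 1
Range: 7.0.0.1 to 7.255.255.254


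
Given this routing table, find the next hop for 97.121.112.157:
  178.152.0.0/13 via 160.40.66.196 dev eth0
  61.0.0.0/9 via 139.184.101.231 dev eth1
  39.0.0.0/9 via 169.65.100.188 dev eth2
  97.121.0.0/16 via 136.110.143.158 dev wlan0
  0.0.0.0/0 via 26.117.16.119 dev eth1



Longest prefix match for 97.121.112.157:
  /13 178.152.0.0: no
  /9 61.0.0.0: no
  /9 39.0.0.0: no
  /16 97.121.0.0: MATCH
  /0 0.0.0.0: MATCH
Selected: next-hop 136.110.143.158 via wlan0 (matched /16)


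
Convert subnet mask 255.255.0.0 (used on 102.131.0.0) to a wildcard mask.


Subnet mask: 255.255.0.0
Wildcard = 255.255.255.255 - subnet mask
255 - 255 = 0
255 - 255 = 0
255 - 0 = 255
255 - 0 = 255
Wildcard: 0.0.255.255


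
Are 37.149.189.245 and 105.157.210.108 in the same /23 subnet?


Mask: 255.255.254.0
37.149.189.245 AND mask = 37.149.188.0
105.157.210.108 AND mask = 105.157.210.0
No, different subnets (37.149.188.0 vs 105.157.210.0)


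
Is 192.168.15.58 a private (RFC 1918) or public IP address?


RFC 1918 private ranges:
  10.0.0.0/8 (10.0.0.0 - 10.255.255.255)
  172.16.0.0/12 (172.16.0.0 - 172.31.255.255)
  192.168.0.0/16 (192.168.0.0 - 192.168.255.255)
Private (in 192.168.0.0/16)


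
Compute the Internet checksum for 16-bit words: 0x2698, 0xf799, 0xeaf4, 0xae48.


Sum all words (with carry folding):
+ 0x2698 = 0x2698
+ 0xf799 = 0x1e32
+ 0xeaf4 = 0x0927
+ 0xae48 = 0xb76f
One's complement: ~0xb76f
Checksum = 0x4890


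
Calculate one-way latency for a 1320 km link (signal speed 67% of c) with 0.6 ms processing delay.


Speed = 0.67 * 3e5 km/s = 201000 km/s
Propagation delay = 1320 / 201000 = 0.0066 s = 6.5672 ms
Processing delay = 0.6 ms
Total one-way latency = 7.1672 ms


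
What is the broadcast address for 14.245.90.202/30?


Network: 14.245.90.200/30
Host bits = 2
Set all host bits to 1:
Broadcast: 14.245.90.203


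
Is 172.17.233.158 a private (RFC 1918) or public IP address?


RFC 1918 private ranges:
  10.0.0.0/8 (10.0.0.0 - 10.255.255.255)
  172.16.0.0/12 (172.16.0.0 - 172.31.255.255)
  192.168.0.0/16 (192.168.0.0 - 192.168.255.255)
Private (in 172.16.0.0/12)


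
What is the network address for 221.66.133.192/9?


IP:   11011101.01000010.10000101.11000000
Mask: 11111111.10000000.00000000.00000000
AND operation:
Net:  11011101.00000000.00000000.00000000
Network: 221.0.0.0/9


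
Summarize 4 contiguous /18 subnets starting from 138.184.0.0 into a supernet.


Original prefix: /18
Number of subnets: 4 = 2^2
New prefix = 18 - 2 = 16
Supernet: 138.184.0.0/16


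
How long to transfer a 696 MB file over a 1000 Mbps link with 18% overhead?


Effective throughput = 1000 * (1 - 18/100) = 820.0 Mbps
File size in Mb = 696 * 8 = 5568 Mb
Time = 5568 / 820.0
Time = 6.7902 seconds


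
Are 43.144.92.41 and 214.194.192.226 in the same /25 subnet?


Mask: 255.255.255.128
43.144.92.41 AND mask = 43.144.92.0
214.194.192.226 AND mask = 214.194.192.128
No, different subnets (43.144.92.0 vs 214.194.192.128)


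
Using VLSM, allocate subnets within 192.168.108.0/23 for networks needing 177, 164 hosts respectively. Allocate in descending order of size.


177 hosts -> /24 (254 usable): 192.168.108.0/24
164 hosts -> /24 (254 usable): 192.168.109.0/24
Allocation: 192.168.108.0/24 (177 hosts, 254 usable); 192.168.109.0/24 (164 hosts, 254 usable)


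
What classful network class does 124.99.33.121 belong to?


First octet: 124
Binary: 01111100
0xxxxxxx -> Class A (1-126)
Class A, default mask 255.0.0.0 (/8)


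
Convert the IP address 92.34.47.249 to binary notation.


92 = 01011100
34 = 00100010
47 = 00101111
249 = 11111001
Binary: 01011100.00100010.00101111.11111001


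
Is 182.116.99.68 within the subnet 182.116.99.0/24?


Subnet network: 182.116.99.0
Test IP AND mask: 182.116.99.0
Yes, 182.116.99.68 is in 182.116.99.0/24


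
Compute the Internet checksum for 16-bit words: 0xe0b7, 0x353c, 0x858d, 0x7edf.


Sum all words (with carry folding):
+ 0xe0b7 = 0xe0b7
+ 0x353c = 0x15f4
+ 0x858d = 0x9b81
+ 0x7edf = 0x1a61
One's complement: ~0x1a61
Checksum = 0xe59e


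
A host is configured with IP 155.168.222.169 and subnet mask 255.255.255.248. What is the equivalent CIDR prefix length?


Binary: 11111111.11111111.11111111.11111000
Count leading 1s
Prefix: /29


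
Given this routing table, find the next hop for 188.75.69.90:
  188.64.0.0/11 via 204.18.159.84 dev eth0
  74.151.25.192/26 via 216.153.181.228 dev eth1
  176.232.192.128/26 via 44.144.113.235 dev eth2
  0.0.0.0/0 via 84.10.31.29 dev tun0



Longest prefix match for 188.75.69.90:
  /11 188.64.0.0: MATCH
  /26 74.151.25.192: no
  /26 176.232.192.128: no
  /0 0.0.0.0: MATCH
Selected: next-hop 204.18.159.84 via eth0 (matched /11)


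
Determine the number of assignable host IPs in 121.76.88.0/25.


Host bits = 32 - 25 = 7
Total addresses = 2^7 = 128
Usable = total - 2 (network and broadcast)
Usable hosts: 126


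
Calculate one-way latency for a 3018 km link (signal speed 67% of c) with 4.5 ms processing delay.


Speed = 0.67 * 3e5 km/s = 201000 km/s
Propagation delay = 3018 / 201000 = 0.015 s = 15.0149 ms
Processing delay = 4.5 ms
Total one-way latency = 19.5149 ms


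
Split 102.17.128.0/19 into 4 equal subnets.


New prefix = 19 + 2 = 21
Each subnet has 2048 addresses
  102.17.128.0/21
  102.17.136.0/21
  102.17.144.0/21
  102.17.152.0/21
Subnets: 102.17.128.0/21, 102.17.136.0/21, 102.17.144.0/21, 102.17.152.0/21


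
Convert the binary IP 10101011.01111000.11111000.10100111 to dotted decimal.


10101011 = 171
01111000 = 120
11111000 = 248
10100111 = 167
IP: 171.120.248.167


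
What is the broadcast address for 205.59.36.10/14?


Network: 205.56.0.0/14
Host bits = 18
Set all host bits to 1:
Broadcast: 205.59.255.255


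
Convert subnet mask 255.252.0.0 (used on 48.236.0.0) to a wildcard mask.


Subnet mask: 255.252.0.0
Wildcard = 255.255.255.255 - subnet mask
255 - 255 = 0
255 - 252 = 3
255 - 0 = 255
255 - 0 = 255
Wildcard: 0.3.255.255


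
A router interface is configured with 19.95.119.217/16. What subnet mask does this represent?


/16 means 16 network bits, 16 host bits
Binary: 11111111111111110000000000000000
Mask: 255.255.0.0


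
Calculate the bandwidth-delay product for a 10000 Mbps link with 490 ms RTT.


BDP = bandwidth * RTT
= 10000 Mbps * 490 ms
= 10000 * 1e6 * 490 / 1000 bits
= 4900000000 bits
= 612500000 bytes
= 598144.5312 KB
BDP = 4900000000 bits (612500000 bytes)


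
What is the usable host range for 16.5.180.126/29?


Network: 16.5.180.120
Broadcast: 16.5.180.127
First usable = network + 1
Last usable = broadcast - 1
Range: 16.5.180.121 to 16.5.180.126


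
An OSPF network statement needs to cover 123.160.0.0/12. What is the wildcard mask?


Subnet mask: 255.240.0.0
Wildcard = 255.255.255.255 - subnet mask
255 - 255 = 0
255 - 240 = 15
255 - 0 = 255
255 - 0 = 255
Wildcard: 0.15.255.255


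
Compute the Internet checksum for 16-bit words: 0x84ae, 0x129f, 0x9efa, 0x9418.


Sum all words (with carry folding):
+ 0x84ae = 0x84ae
+ 0x129f = 0x974d
+ 0x9efa = 0x3648
+ 0x9418 = 0xca60
One's complement: ~0xca60
Checksum = 0x359f


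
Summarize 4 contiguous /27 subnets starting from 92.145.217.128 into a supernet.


Original prefix: /27
Number of subnets: 4 = 2^2
New prefix = 27 - 2 = 25
Supernet: 92.145.217.128/25


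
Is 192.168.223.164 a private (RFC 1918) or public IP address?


RFC 1918 private ranges:
  10.0.0.0/8 (10.0.0.0 - 10.255.255.255)
  172.16.0.0/12 (172.16.0.0 - 172.31.255.255)
  192.168.0.0/16 (192.168.0.0 - 192.168.255.255)
Private (in 192.168.0.0/16)


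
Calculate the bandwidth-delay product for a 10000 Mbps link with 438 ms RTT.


BDP = bandwidth * RTT
= 10000 Mbps * 438 ms
= 10000 * 1e6 * 438 / 1000 bits
= 4380000000 bits
= 547500000 bytes
= 534667.9688 KB
BDP = 4380000000 bits (547500000 bytes)


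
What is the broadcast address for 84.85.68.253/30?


Network: 84.85.68.252/30
Host bits = 2
Set all host bits to 1:
Broadcast: 84.85.68.255


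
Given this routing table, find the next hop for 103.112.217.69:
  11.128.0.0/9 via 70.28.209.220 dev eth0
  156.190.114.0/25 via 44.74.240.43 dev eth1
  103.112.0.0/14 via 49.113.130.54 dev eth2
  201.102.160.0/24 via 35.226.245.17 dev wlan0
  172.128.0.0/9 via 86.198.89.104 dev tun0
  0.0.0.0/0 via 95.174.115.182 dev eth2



Longest prefix match for 103.112.217.69:
  /9 11.128.0.0: no
  /25 156.190.114.0: no
  /14 103.112.0.0: MATCH
  /24 201.102.160.0: no
  /9 172.128.0.0: no
  /0 0.0.0.0: MATCH
Selected: next-hop 49.113.130.54 via eth2 (matched /14)


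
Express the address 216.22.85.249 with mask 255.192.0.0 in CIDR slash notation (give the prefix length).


Binary: 11111111.11000000.00000000.00000000
Count leading 1s
Prefix: /10


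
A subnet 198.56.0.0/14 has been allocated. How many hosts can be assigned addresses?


Host bits = 32 - 14 = 18
Total addresses = 2^18 = 262144
Usable = total - 2 (network and broadcast)
Usable hosts: 262142


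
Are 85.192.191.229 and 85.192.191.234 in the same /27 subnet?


Mask: 255.255.255.224
85.192.191.229 AND mask = 85.192.191.224
85.192.191.234 AND mask = 85.192.191.224
Yes, same subnet (85.192.191.224)


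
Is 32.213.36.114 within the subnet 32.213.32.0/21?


Subnet network: 32.213.32.0
Test IP AND mask: 32.213.32.0
Yes, 32.213.36.114 is in 32.213.32.0/21


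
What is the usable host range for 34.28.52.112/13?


Network: 34.24.0.0
Broadcast: 34.31.255.255
First usable = network + 1
Last usable = broadcast - 1
Range: 34.24.0.1 to 34.31.255.254


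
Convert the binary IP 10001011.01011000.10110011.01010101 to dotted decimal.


10001011 = 139
01011000 = 88
10110011 = 179
01010101 = 85
IP: 139.88.179.85


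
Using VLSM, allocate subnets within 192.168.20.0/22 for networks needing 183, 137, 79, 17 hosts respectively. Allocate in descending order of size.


183 hosts -> /24 (254 usable): 192.168.20.0/24
137 hosts -> /24 (254 usable): 192.168.21.0/24
79 hosts -> /25 (126 usable): 192.168.22.0/25
17 hosts -> /27 (30 usable): 192.168.22.128/27
Allocation: 192.168.20.0/24 (183 hosts, 254 usable); 192.168.21.0/24 (137 hosts, 254 usable); 192.168.22.0/25 (79 hosts, 126 usable); 192.168.22.128/27 (17 hosts, 30 usable)


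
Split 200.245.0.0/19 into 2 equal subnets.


New prefix = 19 + 1 = 20
Each subnet has 4096 addresses
  200.245.0.0/20
  200.245.16.0/20
Subnets: 200.245.0.0/20, 200.245.16.0/20


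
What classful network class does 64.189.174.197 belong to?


First octet: 64
Binary: 01000000
0xxxxxxx -> Class A (1-126)
Class A, default mask 255.0.0.0 (/8)


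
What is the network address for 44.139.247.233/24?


IP:   00101100.10001011.11110111.11101001
Mask: 11111111.11111111.11111111.00000000
AND operation:
Net:  00101100.10001011.11110111.00000000
Network: 44.139.247.0/24


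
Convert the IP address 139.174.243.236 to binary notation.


139 = 10001011
174 = 10101110
243 = 11110011
236 = 11101100
Binary: 10001011.10101110.11110011.11101100


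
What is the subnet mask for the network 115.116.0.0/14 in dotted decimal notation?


/14 means 14 network bits, 18 host bits
Binary: 11111111111111000000000000000000
Mask: 255.252.0.0


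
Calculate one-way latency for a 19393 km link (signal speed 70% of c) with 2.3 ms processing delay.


Speed = 0.7 * 3e5 km/s = 210000 km/s
Propagation delay = 19393 / 210000 = 0.0923 s = 92.3476 ms
Processing delay = 2.3 ms
Total one-way latency = 94.6476 ms


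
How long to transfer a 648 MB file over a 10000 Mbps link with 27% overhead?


Effective throughput = 10000 * (1 - 27/100) = 7300 Mbps
File size in Mb = 648 * 8 = 5184 Mb
Time = 5184 / 7300
Time = 0.7101 seconds


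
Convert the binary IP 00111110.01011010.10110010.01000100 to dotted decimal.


00111110 = 62
01011010 = 90
10110010 = 178
01000100 = 68
IP: 62.90.178.68


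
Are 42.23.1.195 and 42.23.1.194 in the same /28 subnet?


Mask: 255.255.255.240
42.23.1.195 AND mask = 42.23.1.192
42.23.1.194 AND mask = 42.23.1.192
Yes, same subnet (42.23.1.192)


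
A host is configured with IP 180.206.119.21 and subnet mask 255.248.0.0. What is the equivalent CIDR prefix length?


Binary: 11111111.11111000.00000000.00000000
Count leading 1s
Prefix: /13


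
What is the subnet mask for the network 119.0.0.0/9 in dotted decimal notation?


/9 means 9 network bits, 23 host bits
Binary: 11111111100000000000000000000000
Mask: 255.128.0.0


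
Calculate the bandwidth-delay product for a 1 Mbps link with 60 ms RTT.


BDP = bandwidth * RTT
= 1 Mbps * 60 ms
= 1 * 1e6 * 60 / 1000 bits
= 60000 bits
= 7500 bytes
= 7.3242 KB
BDP = 60000 bits (7500 bytes)


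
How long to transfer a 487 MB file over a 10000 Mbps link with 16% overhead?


Effective throughput = 10000 * (1 - 16/100) = 8400 Mbps
File size in Mb = 487 * 8 = 3896 Mb
Time = 3896 / 8400
Time = 0.4638 seconds


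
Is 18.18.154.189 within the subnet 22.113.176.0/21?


Subnet network: 22.113.176.0
Test IP AND mask: 18.18.152.0
No, 18.18.154.189 is not in 22.113.176.0/21


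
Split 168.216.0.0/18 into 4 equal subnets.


New prefix = 18 + 2 = 20
Each subnet has 4096 addresses
  168.216.0.0/20
  168.216.16.0/20
  168.216.32.0/20
  168.216.48.0/20
Subnets: 168.216.0.0/20, 168.216.16.0/20, 168.216.32.0/20, 168.216.48.0/20


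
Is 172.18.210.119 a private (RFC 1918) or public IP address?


RFC 1918 private ranges:
  10.0.0.0/8 (10.0.0.0 - 10.255.255.255)
  172.16.0.0/12 (172.16.0.0 - 172.31.255.255)
  192.168.0.0/16 (192.168.0.0 - 192.168.255.255)
Private (in 172.16.0.0/12)


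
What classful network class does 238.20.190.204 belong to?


First octet: 238
Binary: 11101110
1110xxxx -> Class D (224-239)
Class D (multicast), default mask N/A


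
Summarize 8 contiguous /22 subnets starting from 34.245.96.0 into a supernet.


Original prefix: /22
Number of subnets: 8 = 2^3
New prefix = 22 - 3 = 19
Supernet: 34.245.96.0/19


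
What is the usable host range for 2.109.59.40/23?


Network: 2.109.58.0
Broadcast: 2.109.59.255
First usable = network + 1
Last usable = broadcast - 1
Range: 2.109.58.1 to 2.109.59.254


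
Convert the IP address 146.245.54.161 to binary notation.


146 = 10010010
245 = 11110101
54 = 00110110
161 = 10100001
Binary: 10010010.11110101.00110110.10100001


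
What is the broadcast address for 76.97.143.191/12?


Network: 76.96.0.0/12
Host bits = 20
Set all host bits to 1:
Broadcast: 76.111.255.255


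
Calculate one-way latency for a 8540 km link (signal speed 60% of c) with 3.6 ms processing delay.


Speed = 0.6 * 3e5 km/s = 180000 km/s
Propagation delay = 8540 / 180000 = 0.0474 s = 47.4444 ms
Processing delay = 3.6 ms
Total one-way latency = 51.0444 ms
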